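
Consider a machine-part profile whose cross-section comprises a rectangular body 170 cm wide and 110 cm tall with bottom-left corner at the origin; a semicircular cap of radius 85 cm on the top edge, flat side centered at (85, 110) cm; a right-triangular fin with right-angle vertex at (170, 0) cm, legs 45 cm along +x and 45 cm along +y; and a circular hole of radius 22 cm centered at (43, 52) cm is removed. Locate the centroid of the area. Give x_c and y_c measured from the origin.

rectangular body: A = 170 × 110 = 18700.00, centroid at (85.00, 55.00).
semicircular top: A = ½π·85² = 11349.00, centroid at (85.00, 146.08).
triangular fin: A = ½·45·45 = 1012.50, centroid at (185.00, 15.00).
hole: A = −π·22² = -1520.53, centroid at (43.00, 52.00).
ΣA = 29540.97 cm², ΣAx_c = 2676094.97 cm³, ΣAy_c = 2622426.94 cm³.
x_c = 2676094.97/29540.97 = 90.59 cm; y_c = 2622426.94/29540.97 = 88.77 cm.

x_c = 90.59 cm, y_c = 88.77 cm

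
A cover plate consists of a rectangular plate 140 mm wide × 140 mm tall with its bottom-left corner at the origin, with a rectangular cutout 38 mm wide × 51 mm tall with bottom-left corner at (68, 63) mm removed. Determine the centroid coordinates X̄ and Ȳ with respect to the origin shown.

Part | A | x̄ᵢ | ȳᵢ | A·x̄ᵢ | A·ȳᵢ
plate | 19600.00 | 70.00 | 70.00 | 1372000.00 | 1372000.00
hole | -1938.00 | 87.00 | 88.50 | -168606.00 | -171513.00
Σ | 17662.00 |  |  | 1203394.00 | 1200487.00
X̄ = 1203394.00 / 17662.00 = 68.13 mm
Ȳ = 1200487.00 / 17662.00 = 67.97 mm

X̄ = 68.13 mm, Ȳ = 67.97 mm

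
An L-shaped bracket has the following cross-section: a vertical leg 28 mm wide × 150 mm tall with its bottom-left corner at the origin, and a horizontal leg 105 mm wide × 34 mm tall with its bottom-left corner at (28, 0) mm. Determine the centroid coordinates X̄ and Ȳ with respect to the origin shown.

X̄ = 44.55 mm, Ȳ = 48.35 mm

vertical leg: A = 28 × 150 = 4200.00, centroid at (14.00, 75.00).
horizontal leg: A = 105 × 34 = 3570.00, centroid at (80.50, 17.00).
ΣA = 7770.00 mm², ΣAX̄ = 346185.00 mm³, ΣAȲ = 375690.00 mm³.
X̄ = 346185.00/7770.00 = 44.55 mm; Ȳ = 375690.00/7770.00 = 48.35 mm.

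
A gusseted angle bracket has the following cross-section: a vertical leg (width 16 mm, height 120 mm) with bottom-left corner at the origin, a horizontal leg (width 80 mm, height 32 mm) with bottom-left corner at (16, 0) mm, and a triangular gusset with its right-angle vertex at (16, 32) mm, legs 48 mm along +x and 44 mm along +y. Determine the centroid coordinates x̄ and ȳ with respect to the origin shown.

vertical leg: A = 16 × 120 = 1920.00, centroid at (8.00, 60.00).
horizontal leg: A = 80 × 32 = 2560.00, centroid at (56.00, 16.00).
gusset: A = ½·48·44 = 1056.00, centroid at (32.00, 46.67).
ΣA = 5536.00 mm²
ΣAx̄ = (1920.00)(8.00) + (2560.00)(56.00) + (1056.00)(32.00) = 192512.00 mm³
ΣAȳ = (1920.00)(60.00) + (2560.00)(16.00) + (1056.00)(46.67) = 205440.00 mm³
x̄ = 192512.00 / 5536.00 = 34.77 mm
ȳ = 205440.00 / 5536.00 = 37.11 mm

x̄ = 34.77 mm, ȳ = 37.11 mm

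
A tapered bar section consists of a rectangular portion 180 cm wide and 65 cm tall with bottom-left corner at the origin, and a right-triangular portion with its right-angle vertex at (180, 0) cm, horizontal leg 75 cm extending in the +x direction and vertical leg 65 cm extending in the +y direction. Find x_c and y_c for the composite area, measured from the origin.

rectangular portion: A = 180 × 65 = 11700.00, centroid at (90.00, 32.50).
triangular portion: A = ½·75·65 = 2437.50, centroid at (205.00, 21.67).
ΣA = 14137.50 cm², ΣAx_c = 1552687.50 cm³, ΣAy_c = 433062.50 cm³.
x_c = 1552687.50/14137.50 = 109.83 cm; y_c = 433062.50/14137.50 = 30.63 cm.

x_c = 109.83 cm, y_c = 30.63 cm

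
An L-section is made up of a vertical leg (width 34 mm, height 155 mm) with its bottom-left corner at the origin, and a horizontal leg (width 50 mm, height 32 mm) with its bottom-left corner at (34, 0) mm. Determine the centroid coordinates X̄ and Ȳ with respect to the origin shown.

vertical leg: A = 34 × 155 = 5270.00, centroid at (17.00, 77.50).
horizontal leg: A = 50 × 32 = 1600.00, centroid at (59.00, 16.00).
ΣA = 6870.00 mm², ΣAX̄ = 183990.00 mm³, ΣAȲ = 434025.00 mm³.
X̄ = 183990.00/6870.00 = 26.78 mm; Ȳ = 434025.00/6870.00 = 63.18 mm.

X̄ = 26.78 mm, Ȳ = 63.18 mm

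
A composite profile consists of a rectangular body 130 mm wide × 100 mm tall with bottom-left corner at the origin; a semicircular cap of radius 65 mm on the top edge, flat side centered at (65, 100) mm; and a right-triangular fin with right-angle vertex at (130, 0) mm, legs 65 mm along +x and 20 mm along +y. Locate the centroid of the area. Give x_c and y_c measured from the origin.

Part | A | x̄ᵢ | ȳᵢ | A·x̄ᵢ | A·ȳᵢ
rectangular body | 13000.00 | 65.00 | 50.00 | 845000.00 | 650000.00
semicircular top | 6636.61 | 65.00 | 127.59 | 431379.94 | 846744.78
triangular fin | 650.00 | 151.67 | 6.67 | 98583.33 | 4333.33
Σ | 20286.61 |  |  | 1374963.27 | 1501078.11
x_c = 1374963.27 / 20286.61 = 67.78 mm
y_c = 1501078.11 / 20286.61 = 73.99 mm

x_c = 67.78 mm, y_c = 73.99 mm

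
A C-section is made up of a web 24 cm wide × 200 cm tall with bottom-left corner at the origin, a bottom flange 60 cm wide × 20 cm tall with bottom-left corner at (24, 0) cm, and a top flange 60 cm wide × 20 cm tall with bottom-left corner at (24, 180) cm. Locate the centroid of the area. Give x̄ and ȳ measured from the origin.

web: A = 24 × 200 = 4800.00, centroid at (12.00, 100.00).
bottom flange: A = 60 × 20 = 1200.00, centroid at (54.00, 10.00).
top flange: A = 60 × 20 = 1200.00, centroid at (54.00, 190.00).
ΣA = 7200.00 cm², ΣAx̄ = 187200.00 cm³, ΣAȳ = 720000.00 cm³.
x̄ = 187200.00/7200.00 = 26.00 cm; ȳ = 720000.00/7200.00 = 100.00 cm.

x̄ = 26.00 cm, ȳ = 100.00 cm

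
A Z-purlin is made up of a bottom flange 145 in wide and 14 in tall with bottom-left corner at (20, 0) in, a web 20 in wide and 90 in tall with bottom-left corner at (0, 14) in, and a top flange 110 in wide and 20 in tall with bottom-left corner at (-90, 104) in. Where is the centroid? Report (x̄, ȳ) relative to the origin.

bottom flange: A = 145 × 14 = 2030.00, centroid at (92.50, 7.00).
web: A = 20 × 90 = 1800.00, centroid at (10.00, 59.00).
top flange: A = 110 × 20 = 2200.00, centroid at (-35.00, 114.00).
ΣA = 6030.00 in², ΣAx̄ = 128775.00 in³, ΣAȳ = 371210.00 in³.
x̄ = 128775.00/6030.00 = 21.36 in; ȳ = 371210.00/6030.00 = 61.56 in.

x̄ = 21.36 in, ȳ = 61.56 in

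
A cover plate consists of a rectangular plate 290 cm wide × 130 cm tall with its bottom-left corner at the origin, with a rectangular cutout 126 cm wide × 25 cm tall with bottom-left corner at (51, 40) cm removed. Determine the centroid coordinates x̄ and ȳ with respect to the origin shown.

x̄ = 147.83 cm, ȳ = 66.14 cm

plate: A = 290 × 130 = 37700.00, centroid at (145.00, 65.00).
hole: A = −(126 × 25) = -3150.00, centroid at (114.00, 52.50).
ΣA = 34550.00 cm², ΣAx̄ = 5107400.00 cm³, ΣAȳ = 2285125.00 cm³.
x̄ = 5107400.00/34550.00 = 147.83 cm; ȳ = 2285125.00/34550.00 = 66.14 cm.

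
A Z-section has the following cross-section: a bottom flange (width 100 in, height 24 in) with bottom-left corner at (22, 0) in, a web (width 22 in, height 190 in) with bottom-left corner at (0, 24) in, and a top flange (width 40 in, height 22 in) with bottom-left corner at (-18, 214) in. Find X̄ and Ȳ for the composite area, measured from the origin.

Part | A | x̄ᵢ | ȳᵢ | A·x̄ᵢ | A·ȳᵢ
bottom flange | 2400.00 | 72.00 | 12.00 | 172800.00 | 28800.00
web | 4180.00 | 11.00 | 119.00 | 45980.00 | 497420.00
top flange | 880.00 | 2.00 | 225.00 | 1760.00 | 198000.00
Σ | 7460.00 |  |  | 220540.00 | 724220.00
X̄ = 220540.00 / 7460.00 = 29.56 in
Ȳ = 724220.00 / 7460.00 = 97.08 in

X̄ = 29.56 in, Ȳ = 97.08 in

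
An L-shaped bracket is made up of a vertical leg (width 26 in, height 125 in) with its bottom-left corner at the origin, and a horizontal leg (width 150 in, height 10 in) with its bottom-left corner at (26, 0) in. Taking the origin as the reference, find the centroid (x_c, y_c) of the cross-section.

Part | A | x̄ᵢ | ȳᵢ | A·x̄ᵢ | A·ȳᵢ
vertical leg | 3250.00 | 13.00 | 62.50 | 42250.00 | 203125.00
horizontal leg | 1500.00 | 101.00 | 5.00 | 151500.00 | 7500.00
Σ | 4750.00 |  |  | 193750.00 | 210625.00
x_c = 193750.00 / 4750.00 = 40.79 in
y_c = 210625.00 / 4750.00 = 44.34 in

x_c = 40.79 in, y_c = 44.34 in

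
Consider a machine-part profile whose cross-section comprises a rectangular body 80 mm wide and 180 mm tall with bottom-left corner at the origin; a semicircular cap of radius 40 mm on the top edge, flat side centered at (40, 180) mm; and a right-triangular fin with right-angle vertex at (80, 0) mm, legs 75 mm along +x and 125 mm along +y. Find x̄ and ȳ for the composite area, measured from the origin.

rectangular body: A = 80 × 180 = 14400.00, centroid at (40.00, 90.00).
semicircular top: A = ½π·40² = 2513.27, centroid at (40.00, 196.98).
triangular fin: A = ½·75·125 = 4687.50, centroid at (105.00, 41.67).
ΣA = 21600.77 mm²
ΣAx̄ = (14400.00)(40.00) + (2513.27)(40.00) + (4687.50)(105.00) = 1168718.46 mm³
ΣAȳ = (14400.00)(90.00) + (2513.27)(196.98) + (4687.50)(41.67) = 1986368.51 mm³
x̄ = 1168718.46 / 21600.77 = 54.11 mm
ȳ = 1986368.51 / 21600.77 = 91.96 mm

x̄ = 54.11 mm, ȳ = 91.96 mm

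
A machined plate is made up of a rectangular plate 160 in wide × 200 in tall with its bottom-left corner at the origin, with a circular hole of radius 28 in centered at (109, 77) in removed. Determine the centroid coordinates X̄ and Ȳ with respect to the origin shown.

X̄ = 77.58 in, Ȳ = 101.92 in

Part | A | x̄ᵢ | ȳᵢ | A·x̄ᵢ | A·ȳᵢ
plate | 32000.00 | 80.00 | 100.00 | 2560000.00 | 3200000.00
hole | -2463.01 | 109.00 | 77.00 | -268467.94 | -189651.67
Σ | 29536.99 |  |  | 2291532.06 | 3010348.33
X̄ = 2291532.06 / 29536.99 = 77.58 in
Ȳ = 3010348.33 / 29536.99 = 101.92 in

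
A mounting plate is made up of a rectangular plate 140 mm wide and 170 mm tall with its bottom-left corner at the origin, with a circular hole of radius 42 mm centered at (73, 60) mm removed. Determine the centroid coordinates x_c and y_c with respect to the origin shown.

x_c = 69.09 mm, y_c = 92.59 mm

Part | A | x̄ᵢ | ȳᵢ | A·x̄ᵢ | A·ȳᵢ
plate | 23800.00 | 70.00 | 85.00 | 1666000.00 | 2023000.00
hole | -5541.77 | 73.00 | 60.00 | -404549.17 | -332506.17
Σ | 18258.23 |  |  | 1261450.83 | 1690493.83
x_c = 1261450.83 / 18258.23 = 69.09 mm
y_c = 1690493.83 / 18258.23 = 92.59 mm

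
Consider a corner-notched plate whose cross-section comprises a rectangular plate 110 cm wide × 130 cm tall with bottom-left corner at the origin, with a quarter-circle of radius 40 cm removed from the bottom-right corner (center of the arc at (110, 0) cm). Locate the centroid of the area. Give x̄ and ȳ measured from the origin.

x̄ = 51.34 cm, ȳ = 69.63 cm

Part | A | x̄ᵢ | ȳᵢ | A·x̄ᵢ | A·ȳᵢ
plate | 14300.00 | 55.00 | 65.00 | 786500.00 | 929500.00
removed quarter-circle | -1256.64 | 93.02 | 16.98 | -116896.74 | -21333.33
Σ | 13043.36 |  |  | 669603.26 | 908166.67
x̄ = 669603.26 / 13043.36 = 51.34 cm
ȳ = 908166.67 / 13043.36 = 69.63 cm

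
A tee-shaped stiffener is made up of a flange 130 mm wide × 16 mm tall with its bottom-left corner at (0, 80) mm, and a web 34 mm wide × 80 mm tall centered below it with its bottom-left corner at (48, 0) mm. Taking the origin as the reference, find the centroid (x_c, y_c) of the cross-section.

web: A = 34 × 80 = 2720.00, centroid at (65.00, 40.00).
flange: A = 130 × 16 = 2080.00, centroid at (65.00, 88.00).
ΣA = 4800.00 mm², ΣAx_c = 312000.00 mm³, ΣAy_c = 291840.00 mm³.
x_c = 312000.00/4800.00 = 65.00 mm; y_c = 291840.00/4800.00 = 60.80 mm.

x_c = 65.00 mm, y_c = 60.80 mm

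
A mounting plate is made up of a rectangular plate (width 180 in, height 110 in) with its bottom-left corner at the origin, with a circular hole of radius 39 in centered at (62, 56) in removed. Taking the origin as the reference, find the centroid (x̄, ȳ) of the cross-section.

plate: A = 180 × 110 = 19800.00, centroid at (90.00, 55.00).
hole: A = −π·39² = -4778.36, centroid at (62.00, 56.00).
ΣA = 15021.64 in²
ΣAx̄ = (19800.00)(90.00) + (-4778.36)(62.00) = 1485741.53 in³
ΣAȳ = (19800.00)(55.00) + (-4778.36)(56.00) = 821411.70 in³
x̄ = 1485741.53 / 15021.64 = 98.91 in
ȳ = 821411.70 / 15021.64 = 54.68 in

x̄ = 98.91 in, ȳ = 54.68 in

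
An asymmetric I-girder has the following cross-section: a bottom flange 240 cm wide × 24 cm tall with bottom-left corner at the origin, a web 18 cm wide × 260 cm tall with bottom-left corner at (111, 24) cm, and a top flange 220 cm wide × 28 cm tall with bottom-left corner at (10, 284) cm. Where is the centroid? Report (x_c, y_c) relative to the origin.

x_c = 120.00 cm, y_c = 158.16 cm

Part | A | x̄ᵢ | ȳᵢ | A·x̄ᵢ | A·ȳᵢ
bottom flange | 5760.00 | 120.00 | 12.00 | 691200.00 | 69120.00
web | 4680.00 | 120.00 | 154.00 | 561600.00 | 720720.00
top flange | 6160.00 | 120.00 | 298.00 | 739200.00 | 1835680.00
Σ | 16600.00 |  |  | 1992000.00 | 2625520.00
x_c = 1992000.00 / 16600.00 = 120.00 cm
y_c = 2625520.00 / 16600.00 = 158.16 cm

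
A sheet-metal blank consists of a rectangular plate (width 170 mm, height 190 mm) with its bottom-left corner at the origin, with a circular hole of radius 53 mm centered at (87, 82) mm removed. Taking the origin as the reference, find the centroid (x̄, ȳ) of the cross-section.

Part | A | x̄ᵢ | ȳᵢ | A·x̄ᵢ | A·ȳᵢ
plate | 32300.00 | 85.00 | 95.00 | 2745500.00 | 3068500.00
hole | -8824.73 | 87.00 | 82.00 | -767751.84 | -723628.17
Σ | 23475.27 |  |  | 1977748.16 | 2344871.83
x̄ = 1977748.16 / 23475.27 = 84.25 mm
ȳ = 2344871.83 / 23475.27 = 99.89 mm

x̄ = 84.25 mm, ȳ = 99.89 mm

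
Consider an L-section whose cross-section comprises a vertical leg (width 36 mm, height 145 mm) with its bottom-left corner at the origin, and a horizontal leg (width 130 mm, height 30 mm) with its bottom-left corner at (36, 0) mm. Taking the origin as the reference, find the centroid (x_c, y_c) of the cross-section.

Part | A | x̄ᵢ | ȳᵢ | A·x̄ᵢ | A·ȳᵢ
vertical leg | 5220.00 | 18.00 | 72.50 | 93960.00 | 378450.00
horizontal leg | 3900.00 | 101.00 | 15.00 | 393900.00 | 58500.00
Σ | 9120.00 |  |  | 487860.00 | 436950.00
x_c = 487860.00 / 9120.00 = 53.49 mm
y_c = 436950.00 / 9120.00 = 47.91 mm

x_c = 53.49 mm, y_c = 47.91 mm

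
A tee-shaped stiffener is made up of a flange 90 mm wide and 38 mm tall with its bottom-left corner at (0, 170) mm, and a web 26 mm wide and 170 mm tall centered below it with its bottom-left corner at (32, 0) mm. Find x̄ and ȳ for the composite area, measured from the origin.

web: A = 26 × 170 = 4420.00, centroid at (45.00, 85.00).
flange: A = 90 × 38 = 3420.00, centroid at (45.00, 189.00).
ΣA = 7840.00 mm²
ΣAx̄ = (4420.00)(45.00) + (3420.00)(45.00) = 352800.00 mm³
ΣAȳ = (4420.00)(85.00) + (3420.00)(189.00) = 1022080.00 mm³
x̄ = 352800.00 / 7840.00 = 45.00 mm
ȳ = 1022080.00 / 7840.00 = 130.37 mm

x̄ = 45.00 mm, ȳ = 130.37 mm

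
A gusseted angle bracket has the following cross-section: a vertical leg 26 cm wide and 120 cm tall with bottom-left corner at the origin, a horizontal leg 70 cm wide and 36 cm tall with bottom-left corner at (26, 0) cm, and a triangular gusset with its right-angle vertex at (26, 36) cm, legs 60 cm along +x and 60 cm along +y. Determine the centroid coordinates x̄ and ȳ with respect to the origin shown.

vertical leg: A = 26 × 120 = 3120.00, centroid at (13.00, 60.00).
horizontal leg: A = 70 × 36 = 2520.00, centroid at (61.00, 18.00).
gusset: A = ½·60·60 = 1800.00, centroid at (46.00, 56.00).
ΣA = 7440.00 cm², ΣAx̄ = 277080.00 cm³, ΣAȳ = 333360.00 cm³.
x̄ = 277080.00/7440.00 = 37.24 cm; ȳ = 333360.00/7440.00 = 44.81 cm.

x̄ = 37.24 cm, ȳ = 44.81 cm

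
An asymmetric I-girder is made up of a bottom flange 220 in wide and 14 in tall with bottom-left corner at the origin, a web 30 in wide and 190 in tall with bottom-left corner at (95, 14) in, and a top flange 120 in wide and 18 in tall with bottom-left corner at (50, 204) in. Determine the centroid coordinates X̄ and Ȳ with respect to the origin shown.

X̄ = 110.00 in, Ȳ = 100.82 in

bottom flange: A = 220 × 14 = 3080.00, centroid at (110.00, 7.00).
web: A = 30 × 190 = 5700.00, centroid at (110.00, 109.00).
top flange: A = 120 × 18 = 2160.00, centroid at (110.00, 213.00).
ΣA = 10940.00 in²
ΣAX̄ = (3080.00)(110.00) + (5700.00)(110.00) + (2160.00)(110.00) = 1203400.00 in³
ΣAȲ = (3080.00)(7.00) + (5700.00)(109.00) + (2160.00)(213.00) = 1102940.00 in³
X̄ = 1203400.00 / 10940.00 = 110.00 in
Ȳ = 1102940.00 / 10940.00 = 100.82 in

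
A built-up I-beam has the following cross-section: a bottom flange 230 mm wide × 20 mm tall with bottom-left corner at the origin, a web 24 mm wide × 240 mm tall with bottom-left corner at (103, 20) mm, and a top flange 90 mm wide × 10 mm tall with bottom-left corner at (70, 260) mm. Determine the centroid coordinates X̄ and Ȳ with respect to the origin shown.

bottom flange: A = 230 × 20 = 4600.00, centroid at (115.00, 10.00).
web: A = 24 × 240 = 5760.00, centroid at (115.00, 140.00).
top flange: A = 90 × 10 = 900.00, centroid at (115.00, 265.00).
ΣA = 11260.00 mm²
ΣAX̄ = (4600.00)(115.00) + (5760.00)(115.00) + (900.00)(115.00) = 1294900.00 mm³
ΣAȲ = (4600.00)(10.00) + (5760.00)(140.00) + (900.00)(265.00) = 1090900.00 mm³
X̄ = 1294900.00 / 11260.00 = 115.00 mm
Ȳ = 1090900.00 / 11260.00 = 96.88 mm

X̄ = 115.00 mm, Ȳ = 96.88 mm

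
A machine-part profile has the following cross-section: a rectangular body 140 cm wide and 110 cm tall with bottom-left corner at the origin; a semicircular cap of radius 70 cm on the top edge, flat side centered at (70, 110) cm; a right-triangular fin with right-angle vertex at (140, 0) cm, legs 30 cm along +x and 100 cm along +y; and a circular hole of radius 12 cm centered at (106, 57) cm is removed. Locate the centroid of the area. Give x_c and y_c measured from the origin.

x_c = 74.30 cm, y_c = 80.62 cm

Part | A | x̄ᵢ | ȳᵢ | A·x̄ᵢ | A·ȳᵢ
rectangular body | 15400.00 | 70.00 | 55.00 | 1078000.00 | 847000.00
semicircular top | 7696.90 | 70.00 | 139.71 | 538783.14 | 1075325.89
triangular fin | 1500.00 | 150.00 | 33.33 | 225000.00 | 50000.00
hole | -452.39 | 106.00 | 57.00 | -47953.27 | -25786.19
Σ | 24144.51 |  |  | 1793829.87 | 1946539.69
x_c = 1793829.87 / 24144.51 = 74.30 cm
y_c = 1946539.69 / 24144.51 = 80.62 cm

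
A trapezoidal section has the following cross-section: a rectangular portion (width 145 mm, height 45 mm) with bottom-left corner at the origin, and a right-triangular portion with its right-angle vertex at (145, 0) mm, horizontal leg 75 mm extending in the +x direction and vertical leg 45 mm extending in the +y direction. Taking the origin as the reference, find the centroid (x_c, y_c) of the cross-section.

Part | A | x̄ᵢ | ȳᵢ | A·x̄ᵢ | A·ȳᵢ
rectangular portion | 6525.00 | 72.50 | 22.50 | 473062.50 | 146812.50
triangular portion | 1687.50 | 170.00 | 15.00 | 286875.00 | 25312.50
Σ | 8212.50 |  |  | 759937.50 | 172125.00
x_c = 759937.50 / 8212.50 = 92.53 mm
y_c = 172125.00 / 8212.50 = 20.96 mm

x_c = 92.53 mm, y_c = 20.96 mm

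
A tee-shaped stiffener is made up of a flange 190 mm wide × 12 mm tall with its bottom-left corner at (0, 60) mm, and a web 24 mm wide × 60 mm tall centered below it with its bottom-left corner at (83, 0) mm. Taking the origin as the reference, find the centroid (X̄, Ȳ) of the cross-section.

web: A = 24 × 60 = 1440.00, centroid at (95.00, 30.00).
flange: A = 190 × 12 = 2280.00, centroid at (95.00, 66.00).
ΣA = 3720.00 mm²
ΣAX̄ = (1440.00)(95.00) + (2280.00)(95.00) = 353400.00 mm³
ΣAȲ = (1440.00)(30.00) + (2280.00)(66.00) = 193680.00 mm³
X̄ = 353400.00 / 3720.00 = 95.00 mm
Ȳ = 193680.00 / 3720.00 = 52.06 mm

X̄ = 95.00 mm, Ȳ = 52.06 mm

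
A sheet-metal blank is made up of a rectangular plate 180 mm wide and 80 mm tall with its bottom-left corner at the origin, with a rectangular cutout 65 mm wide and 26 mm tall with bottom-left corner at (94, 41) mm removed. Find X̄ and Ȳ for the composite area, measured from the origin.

X̄ = 85.15 mm, Ȳ = 38.14 mm

plate: A = 180 × 80 = 14400.00, centroid at (90.00, 40.00).
hole: A = −(65 × 26) = -1690.00, centroid at (126.50, 54.00).
ΣA = 12710.00 mm²
ΣAX̄ = (14400.00)(90.00) + (-1690.00)(126.50) = 1082215.00 mm³
ΣAȲ = (14400.00)(40.00) + (-1690.00)(54.00) = 484740.00 mm³
X̄ = 1082215.00 / 12710.00 = 85.15 mm
Ȳ = 484740.00 / 12710.00 = 38.14 mm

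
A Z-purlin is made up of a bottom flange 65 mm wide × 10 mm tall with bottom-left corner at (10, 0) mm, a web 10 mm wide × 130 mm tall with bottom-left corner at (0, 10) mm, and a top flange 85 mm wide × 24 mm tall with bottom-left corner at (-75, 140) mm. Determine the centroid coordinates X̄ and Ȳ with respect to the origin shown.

X̄ = -8.06 mm, Ȳ = 102.96 mm

bottom flange: A = 65 × 10 = 650.00, centroid at (42.50, 5.00).
web: A = 10 × 130 = 1300.00, centroid at (5.00, 75.00).
top flange: A = 85 × 24 = 2040.00, centroid at (-32.50, 152.00).
ΣA = 3990.00 mm², ΣAX̄ = -32175.00 mm³, ΣAȲ = 410830.00 mm³.
X̄ = -32175.00/3990.00 = -8.06 mm; Ȳ = 410830.00/3990.00 = 102.96 mm.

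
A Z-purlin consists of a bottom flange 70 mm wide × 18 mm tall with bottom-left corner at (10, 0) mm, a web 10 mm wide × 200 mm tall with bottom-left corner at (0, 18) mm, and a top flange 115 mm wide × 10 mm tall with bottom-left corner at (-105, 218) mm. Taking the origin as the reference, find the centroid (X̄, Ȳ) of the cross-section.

bottom flange: A = 70 × 18 = 1260.00, centroid at (45.00, 9.00).
web: A = 10 × 200 = 2000.00, centroid at (5.00, 118.00).
top flange: A = 115 × 10 = 1150.00, centroid at (-47.50, 223.00).
ΣA = 4410.00 mm²
ΣAX̄ = (1260.00)(45.00) + (2000.00)(5.00) + (1150.00)(-47.50) = 12075.00 mm³
ΣAȲ = (1260.00)(9.00) + (2000.00)(118.00) + (1150.00)(223.00) = 503790.00 mm³
X̄ = 12075.00 / 4410.00 = 2.74 mm
Ȳ = 503790.00 / 4410.00 = 114.24 mm

X̄ = 2.74 mm, Ȳ = 114.24 mm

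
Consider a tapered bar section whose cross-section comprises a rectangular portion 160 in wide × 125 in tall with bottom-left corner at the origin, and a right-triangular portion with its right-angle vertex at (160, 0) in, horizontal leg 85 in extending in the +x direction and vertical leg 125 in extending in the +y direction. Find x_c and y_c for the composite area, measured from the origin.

x_c = 102.74 in, y_c = 58.13 in

Part | A | x̄ᵢ | ȳᵢ | A·x̄ᵢ | A·ȳᵢ
rectangular portion | 20000.00 | 80.00 | 62.50 | 1600000.00 | 1250000.00
triangular portion | 5312.50 | 188.33 | 41.67 | 1000520.83 | 221354.17
Σ | 25312.50 |  |  | 2600520.83 | 1471354.17
x_c = 2600520.83 / 25312.50 = 102.74 in
y_c = 1471354.17 / 25312.50 = 58.13 in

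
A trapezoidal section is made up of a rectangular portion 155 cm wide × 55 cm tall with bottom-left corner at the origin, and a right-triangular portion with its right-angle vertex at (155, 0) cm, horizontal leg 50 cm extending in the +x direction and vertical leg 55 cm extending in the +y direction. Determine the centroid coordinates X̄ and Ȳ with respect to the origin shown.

rectangular portion: A = 155 × 55 = 8525.00, centroid at (77.50, 27.50).
triangular portion: A = ½·50·55 = 1375.00, centroid at (171.67, 18.33).
ΣA = 9900.00 cm², ΣAX̄ = 896729.17 cm³, ΣAȲ = 259645.83 cm³.
X̄ = 896729.17/9900.00 = 90.58 cm; Ȳ = 259645.83/9900.00 = 26.23 cm.

X̄ = 90.58 cm, Ȳ = 26.23 cm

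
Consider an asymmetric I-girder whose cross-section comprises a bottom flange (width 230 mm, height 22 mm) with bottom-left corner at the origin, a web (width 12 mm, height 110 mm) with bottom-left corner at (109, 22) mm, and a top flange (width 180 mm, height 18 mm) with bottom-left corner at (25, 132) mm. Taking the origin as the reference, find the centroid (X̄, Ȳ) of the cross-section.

X̄ = 115.00 mm, Ȳ = 63.84 mm

bottom flange: A = 230 × 22 = 5060.00, centroid at (115.00, 11.00).
web: A = 12 × 110 = 1320.00, centroid at (115.00, 77.00).
top flange: A = 180 × 18 = 3240.00, centroid at (115.00, 141.00).
ΣA = 9620.00 mm², ΣAX̄ = 1106300.00 mm³, ΣAȲ = 614140.00 mm³.
X̄ = 1106300.00/9620.00 = 115.00 mm; Ȳ = 614140.00/9620.00 = 63.84 mm.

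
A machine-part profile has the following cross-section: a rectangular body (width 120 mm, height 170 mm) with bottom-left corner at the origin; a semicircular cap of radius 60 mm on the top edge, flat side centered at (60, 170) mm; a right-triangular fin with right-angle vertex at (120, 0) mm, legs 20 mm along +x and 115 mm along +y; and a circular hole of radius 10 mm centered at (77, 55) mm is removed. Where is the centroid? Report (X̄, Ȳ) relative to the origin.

X̄ = 62.65 mm, Ȳ = 106.58 mm

rectangular body: A = 120 × 170 = 20400.00, centroid at (60.00, 85.00).
semicircular top: A = ½π·60² = 5654.87, centroid at (60.00, 195.46).
triangular fin: A = ½·20·115 = 1150.00, centroid at (126.67, 38.33).
hole: A = −π·10² = -314.16, centroid at (77.00, 55.00).
ΣA = 26890.71 mm², ΣAX̄ = 1684768.41 mm³, ΣAȲ = 2866131.93 mm³.
X̄ = 1684768.41/26890.71 = 62.65 mm; Ȳ = 2866131.93/26890.71 = 106.58 mm.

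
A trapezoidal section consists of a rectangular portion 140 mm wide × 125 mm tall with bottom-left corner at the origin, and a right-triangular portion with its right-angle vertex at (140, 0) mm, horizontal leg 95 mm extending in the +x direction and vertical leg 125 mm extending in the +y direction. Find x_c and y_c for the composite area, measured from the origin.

x_c = 95.76 mm, y_c = 57.22 mm

rectangular portion: A = 140 × 125 = 17500.00, centroid at (70.00, 62.50).
triangular portion: A = ½·95·125 = 5937.50, centroid at (171.67, 41.67).
ΣA = 23437.50 mm², ΣAx_c = 2244270.83 mm³, ΣAy_c = 1341145.83 mm³.
x_c = 2244270.83/23437.50 = 95.76 mm; y_c = 1341145.83/23437.50 = 57.22 mm.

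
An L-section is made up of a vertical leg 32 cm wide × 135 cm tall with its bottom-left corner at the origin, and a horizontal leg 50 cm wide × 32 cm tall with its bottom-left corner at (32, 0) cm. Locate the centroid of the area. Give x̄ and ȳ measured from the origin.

vertical leg: A = 32 × 135 = 4320.00, centroid at (16.00, 67.50).
horizontal leg: A = 50 × 32 = 1600.00, centroid at (57.00, 16.00).
ΣA = 5920.00 cm²
ΣAx̄ = (4320.00)(16.00) + (1600.00)(57.00) = 160320.00 cm³
ΣAȳ = (4320.00)(67.50) + (1600.00)(16.00) = 317200.00 cm³
x̄ = 160320.00 / 5920.00 = 27.08 cm
ȳ = 317200.00 / 5920.00 = 53.58 cm

x̄ = 27.08 cm, ȳ = 53.58 cm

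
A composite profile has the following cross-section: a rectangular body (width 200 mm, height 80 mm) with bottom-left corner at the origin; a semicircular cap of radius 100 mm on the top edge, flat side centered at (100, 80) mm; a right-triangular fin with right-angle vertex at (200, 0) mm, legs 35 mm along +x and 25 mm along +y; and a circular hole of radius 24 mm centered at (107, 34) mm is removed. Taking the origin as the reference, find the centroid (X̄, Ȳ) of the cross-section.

X̄ = 101.19 mm, Ȳ = 82.59 mm

rectangular body: A = 200 × 80 = 16000.00, centroid at (100.00, 40.00).
semicircular top: A = ½π·100² = 15707.96, centroid at (100.00, 122.44).
triangular fin: A = ½·35·25 = 437.50, centroid at (211.67, 8.33).
hole: A = −π·24² = -1809.56, centroid at (107.00, 34.00).
ΣA = 30335.91 mm², ΣAX̄ = 3069777.86 mm³, ΣAȲ = 2505424.61 mm³.
X̄ = 3069777.86/30335.91 = 101.19 mm; Ȳ = 2505424.61/30335.91 = 82.59 mm.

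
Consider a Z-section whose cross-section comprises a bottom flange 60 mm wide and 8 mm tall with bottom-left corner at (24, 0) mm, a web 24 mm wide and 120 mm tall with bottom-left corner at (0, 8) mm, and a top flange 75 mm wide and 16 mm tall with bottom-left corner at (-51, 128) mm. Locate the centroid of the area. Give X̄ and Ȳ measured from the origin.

bottom flange: A = 60 × 8 = 480.00, centroid at (54.00, 4.00).
web: A = 24 × 120 = 2880.00, centroid at (12.00, 68.00).
top flange: A = 75 × 16 = 1200.00, centroid at (-13.50, 136.00).
ΣA = 4560.00 mm², ΣAX̄ = 44280.00 mm³, ΣAȲ = 360960.00 mm³.
X̄ = 44280.00/4560.00 = 9.71 mm; Ȳ = 360960.00/4560.00 = 79.16 mm.

X̄ = 9.71 mm, Ȳ = 79.16 mm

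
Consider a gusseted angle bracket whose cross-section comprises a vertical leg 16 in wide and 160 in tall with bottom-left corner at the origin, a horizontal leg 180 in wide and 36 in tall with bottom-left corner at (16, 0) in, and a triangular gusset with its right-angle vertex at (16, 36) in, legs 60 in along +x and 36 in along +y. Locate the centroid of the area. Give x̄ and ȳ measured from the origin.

x̄ = 73.74 in, ȳ = 36.89 in

vertical leg: A = 16 × 160 = 2560.00, centroid at (8.00, 80.00).
horizontal leg: A = 180 × 36 = 6480.00, centroid at (106.00, 18.00).
gusset: A = ½·60·36 = 1080.00, centroid at (36.00, 48.00).
ΣA = 10120.00 in², ΣAx̄ = 746240.00 in³, ΣAȳ = 373280.00 in³.
x̄ = 746240.00/10120.00 = 73.74 in; ȳ = 373280.00/10120.00 = 36.89 in.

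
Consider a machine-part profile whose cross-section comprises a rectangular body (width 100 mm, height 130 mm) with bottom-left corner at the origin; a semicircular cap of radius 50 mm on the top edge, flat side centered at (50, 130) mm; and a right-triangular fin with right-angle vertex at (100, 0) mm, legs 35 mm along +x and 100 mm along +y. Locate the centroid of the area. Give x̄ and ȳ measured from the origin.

x̄ = 55.78 mm, ȳ = 80.16 mm

rectangular body: A = 100 × 130 = 13000.00, centroid at (50.00, 65.00).
semicircular top: A = ½π·50² = 3926.99, centroid at (50.00, 151.22).
triangular fin: A = ½·35·100 = 1750.00, centroid at (111.67, 33.33).
ΣA = 18676.99 mm², ΣAx̄ = 1041766.21 mm³, ΣAȳ = 1497175.47 mm³.
x̄ = 1041766.21/18676.99 = 55.78 mm; ȳ = 1497175.47/18676.99 = 80.16 mm.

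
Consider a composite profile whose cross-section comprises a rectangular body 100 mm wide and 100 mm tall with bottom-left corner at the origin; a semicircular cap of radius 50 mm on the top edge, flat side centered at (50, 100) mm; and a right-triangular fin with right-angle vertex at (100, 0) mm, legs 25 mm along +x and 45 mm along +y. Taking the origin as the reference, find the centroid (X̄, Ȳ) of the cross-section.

rectangular body: A = 100 × 100 = 10000.00, centroid at (50.00, 50.00).
semicircular top: A = ½π·50² = 3926.99, centroid at (50.00, 121.22).
triangular fin: A = ½·25·45 = 562.50, centroid at (108.33, 15.00).
ΣA = 14489.49 mm², ΣAX̄ = 757287.04 mm³, ΣAȲ = 984469.92 mm³.
X̄ = 757287.04/14489.49 = 52.26 mm; Ȳ = 984469.92/14489.49 = 67.94 mm.

X̄ = 52.26 mm, Ȳ = 67.94 mm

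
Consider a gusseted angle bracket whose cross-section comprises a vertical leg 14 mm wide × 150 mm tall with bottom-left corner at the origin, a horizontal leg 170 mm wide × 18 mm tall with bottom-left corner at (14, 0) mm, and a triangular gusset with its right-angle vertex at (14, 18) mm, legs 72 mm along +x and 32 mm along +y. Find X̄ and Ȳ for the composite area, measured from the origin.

vertical leg: A = 14 × 150 = 2100.00, centroid at (7.00, 75.00).
horizontal leg: A = 170 × 18 = 3060.00, centroid at (99.00, 9.00).
gusset: A = ½·72·32 = 1152.00, centroid at (38.00, 28.67).
ΣA = 6312.00 mm², ΣAX̄ = 361416.00 mm³, ΣAȲ = 218064.00 mm³.
X̄ = 361416.00/6312.00 = 57.26 mm; Ȳ = 218064.00/6312.00 = 34.55 mm.

X̄ = 57.26 mm, Ȳ = 34.55 mm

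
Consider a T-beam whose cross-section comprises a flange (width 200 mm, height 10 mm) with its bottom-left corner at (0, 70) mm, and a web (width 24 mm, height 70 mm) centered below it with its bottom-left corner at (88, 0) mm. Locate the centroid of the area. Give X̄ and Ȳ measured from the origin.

X̄ = 100.00 mm, Ȳ = 56.74 mm

Part | A | x̄ᵢ | ȳᵢ | A·x̄ᵢ | A·ȳᵢ
web | 1680.00 | 100.00 | 35.00 | 168000.00 | 58800.00
flange | 2000.00 | 100.00 | 75.00 | 200000.00 | 150000.00
Σ | 3680.00 |  |  | 368000.00 | 208800.00
X̄ = 368000.00 / 3680.00 = 100.00 mm
Ȳ = 208800.00 / 3680.00 = 56.74 mm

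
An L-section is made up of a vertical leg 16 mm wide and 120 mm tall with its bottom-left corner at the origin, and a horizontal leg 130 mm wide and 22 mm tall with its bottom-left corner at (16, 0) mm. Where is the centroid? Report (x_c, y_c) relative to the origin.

vertical leg: A = 16 × 120 = 1920.00, centroid at (8.00, 60.00).
horizontal leg: A = 130 × 22 = 2860.00, centroid at (81.00, 11.00).
ΣA = 4780.00 mm²
ΣAx_c = (1920.00)(8.00) + (2860.00)(81.00) = 247020.00 mm³
ΣAy_c = (1920.00)(60.00) + (2860.00)(11.00) = 146660.00 mm³
x_c = 247020.00 / 4780.00 = 51.68 mm
y_c = 146660.00 / 4780.00 = 30.68 mm

x_c = 51.68 mm, y_c = 30.68 mm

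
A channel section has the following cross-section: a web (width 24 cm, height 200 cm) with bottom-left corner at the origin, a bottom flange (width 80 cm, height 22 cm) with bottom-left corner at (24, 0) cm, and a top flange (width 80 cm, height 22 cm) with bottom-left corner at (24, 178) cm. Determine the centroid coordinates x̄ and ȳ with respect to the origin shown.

x̄ = 34.00 cm, ȳ = 100.00 cm

web: A = 24 × 200 = 4800.00, centroid at (12.00, 100.00).
bottom flange: A = 80 × 22 = 1760.00, centroid at (64.00, 11.00).
top flange: A = 80 × 22 = 1760.00, centroid at (64.00, 189.00).
ΣA = 8320.00 cm²
ΣAx̄ = (4800.00)(12.00) + (1760.00)(64.00) + (1760.00)(64.00) = 282880.00 cm³
ΣAȳ = (4800.00)(100.00) + (1760.00)(11.00) + (1760.00)(189.00) = 832000.00 cm³
x̄ = 282880.00 / 8320.00 = 34.00 cm
ȳ = 832000.00 / 8320.00 = 100.00 cm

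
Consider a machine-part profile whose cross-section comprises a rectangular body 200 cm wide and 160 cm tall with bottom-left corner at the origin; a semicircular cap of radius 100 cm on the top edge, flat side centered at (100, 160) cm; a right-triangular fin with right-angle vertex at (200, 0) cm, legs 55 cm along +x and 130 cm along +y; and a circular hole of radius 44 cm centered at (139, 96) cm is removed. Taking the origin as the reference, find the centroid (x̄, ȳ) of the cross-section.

Part | A | x̄ᵢ | ȳᵢ | A·x̄ᵢ | A·ȳᵢ
rectangular body | 32000.00 | 100.00 | 80.00 | 3200000.00 | 2560000.00
semicircular top | 15707.96 | 100.00 | 202.44 | 1570796.33 | 3179940.79
triangular fin | 3575.00 | 218.33 | 43.33 | 780541.67 | 154916.67
hole | -6082.12 | 139.00 | 96.00 | -845415.15 | -583883.84
Σ | 45200.84 |  |  | 4705922.84 | 5310973.61
x̄ = 4705922.84 / 45200.84 = 104.11 cm
ȳ = 5310973.61 / 45200.84 = 117.50 cm

x̄ = 104.11 cm, ȳ = 117.50 cm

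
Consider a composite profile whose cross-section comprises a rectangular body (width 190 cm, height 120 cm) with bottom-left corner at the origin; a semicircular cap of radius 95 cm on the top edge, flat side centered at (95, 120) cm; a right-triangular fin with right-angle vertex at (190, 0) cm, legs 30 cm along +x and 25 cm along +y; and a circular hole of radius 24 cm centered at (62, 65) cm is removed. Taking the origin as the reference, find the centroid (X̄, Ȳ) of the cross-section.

X̄ = 97.79 cm, Ȳ = 99.21 cm

Part | A | x̄ᵢ | ȳᵢ | A·x̄ᵢ | A·ȳᵢ
rectangular body | 22800.00 | 95.00 | 60.00 | 2166000.00 | 1368000.00
semicircular top | 14176.44 | 95.00 | 160.32 | 1346761.50 | 2272755.76
triangular fin | 375.00 | 200.00 | 8.33 | 75000.00 | 3125.00
hole | -1809.56 | 62.00 | 65.00 | -112192.56 | -117621.23
Σ | 35541.88 |  |  | 3475568.94 | 3526259.53
X̄ = 3475568.94 / 35541.88 = 97.79 cm
Ȳ = 3526259.53 / 35541.88 = 99.21 cm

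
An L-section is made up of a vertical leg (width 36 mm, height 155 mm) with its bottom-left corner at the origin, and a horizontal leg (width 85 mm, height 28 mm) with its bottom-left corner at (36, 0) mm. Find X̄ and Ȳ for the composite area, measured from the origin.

vertical leg: A = 36 × 155 = 5580.00, centroid at (18.00, 77.50).
horizontal leg: A = 85 × 28 = 2380.00, centroid at (78.50, 14.00).
ΣA = 7960.00 mm², ΣAX̄ = 287270.00 mm³, ΣAȲ = 465770.00 mm³.
X̄ = 287270.00/7960.00 = 36.09 mm; Ȳ = 465770.00/7960.00 = 58.51 mm.

X̄ = 36.09 mm, Ȳ = 58.51 mm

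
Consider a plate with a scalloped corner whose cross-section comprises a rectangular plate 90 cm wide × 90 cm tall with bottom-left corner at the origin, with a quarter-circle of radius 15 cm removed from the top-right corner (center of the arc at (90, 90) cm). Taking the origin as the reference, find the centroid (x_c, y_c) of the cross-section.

x_c = 44.14 cm, y_c = 44.14 cm

plate: A = 90 × 90 = 8100.00, centroid at (45.00, 45.00).
removed quarter-circle: A = −¼π·15² = -176.71, centroid at (83.63, 83.63).
ΣA = 7923.29 cm²
ΣAx_c = (8100.00)(45.00) + (-176.71)(83.63) = 349720.69 cm³
ΣAy_c = (8100.00)(45.00) + (-176.71)(83.63) = 349720.69 cm³
x_c = 349720.69 / 7923.29 = 44.14 cm
y_c = 349720.69 / 7923.29 = 44.14 cm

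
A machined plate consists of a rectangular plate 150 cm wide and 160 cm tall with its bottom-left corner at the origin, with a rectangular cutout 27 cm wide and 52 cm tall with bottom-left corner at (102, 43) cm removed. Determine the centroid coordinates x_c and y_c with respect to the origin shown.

plate: A = 150 × 160 = 24000.00, centroid at (75.00, 80.00).
hole: A = −(27 × 52) = -1404.00, centroid at (115.50, 69.00).
ΣA = 22596.00 cm², ΣAx_c = 1637838.00 cm³, ΣAy_c = 1823124.00 cm³.
x_c = 1637838.00/22596.00 = 72.48 cm; y_c = 1823124.00/22596.00 = 80.68 cm.

x_c = 72.48 cm, y_c = 80.68 cm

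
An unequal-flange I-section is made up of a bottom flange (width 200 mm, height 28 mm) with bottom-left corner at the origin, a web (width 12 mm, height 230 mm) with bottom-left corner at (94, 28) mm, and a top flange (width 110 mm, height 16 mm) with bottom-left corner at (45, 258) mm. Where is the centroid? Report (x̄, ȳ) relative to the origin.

x̄ = 100.00 mm, ȳ = 93.01 mm

Part | A | x̄ᵢ | ȳᵢ | A·x̄ᵢ | A·ȳᵢ
bottom flange | 5600.00 | 100.00 | 14.00 | 560000.00 | 78400.00
web | 2760.00 | 100.00 | 143.00 | 276000.00 | 394680.00
top flange | 1760.00 | 100.00 | 266.00 | 176000.00 | 468160.00
Σ | 10120.00 |  |  | 1012000.00 | 941240.00
x̄ = 1012000.00 / 10120.00 = 100.00 mm
ȳ = 941240.00 / 10120.00 = 93.01 mm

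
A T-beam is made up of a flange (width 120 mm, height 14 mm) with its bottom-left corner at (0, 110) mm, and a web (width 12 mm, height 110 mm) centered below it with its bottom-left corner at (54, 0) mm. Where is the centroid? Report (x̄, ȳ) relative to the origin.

x̄ = 60.00 mm, ȳ = 89.72 mm

web: A = 12 × 110 = 1320.00, centroid at (60.00, 55.00).
flange: A = 120 × 14 = 1680.00, centroid at (60.00, 117.00).
ΣA = 3000.00 mm²
ΣAx̄ = (1320.00)(60.00) + (1680.00)(60.00) = 180000.00 mm³
ΣAȳ = (1320.00)(55.00) + (1680.00)(117.00) = 269160.00 mm³
x̄ = 180000.00 / 3000.00 = 60.00 mm
ȳ = 269160.00 / 3000.00 = 89.72 mm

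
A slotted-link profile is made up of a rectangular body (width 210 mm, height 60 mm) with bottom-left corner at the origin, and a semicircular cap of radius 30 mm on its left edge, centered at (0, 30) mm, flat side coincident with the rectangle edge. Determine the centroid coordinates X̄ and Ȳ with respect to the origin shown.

rectangular body: A = 210 × 60 = 12600.00, centroid at (105.00, 30.00).
semicircular end: A = ½π·30² = 1413.72, centroid at (-12.73, 30.00).
ΣA = 14013.72 mm², ΣAX̄ = 1305000.00 mm³, ΣAȲ = 420411.50 mm³.
X̄ = 1305000.00/14013.72 = 93.12 mm; Ȳ = 420411.50/14013.72 = 30.00 mm.

X̄ = 93.12 mm, Ȳ = 30.00 mm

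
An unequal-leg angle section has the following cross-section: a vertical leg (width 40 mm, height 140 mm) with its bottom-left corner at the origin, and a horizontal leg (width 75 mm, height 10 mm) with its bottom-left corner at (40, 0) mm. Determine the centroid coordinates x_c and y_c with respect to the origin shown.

x_c = 26.79 mm, y_c = 62.32 mm

vertical leg: A = 40 × 140 = 5600.00, centroid at (20.00, 70.00).
horizontal leg: A = 75 × 10 = 750.00, centroid at (77.50, 5.00).
ΣA = 6350.00 mm², ΣAx_c = 170125.00 mm³, ΣAy_c = 395750.00 mm³.
x_c = 170125.00/6350.00 = 26.79 mm; y_c = 395750.00/6350.00 = 62.32 mm.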